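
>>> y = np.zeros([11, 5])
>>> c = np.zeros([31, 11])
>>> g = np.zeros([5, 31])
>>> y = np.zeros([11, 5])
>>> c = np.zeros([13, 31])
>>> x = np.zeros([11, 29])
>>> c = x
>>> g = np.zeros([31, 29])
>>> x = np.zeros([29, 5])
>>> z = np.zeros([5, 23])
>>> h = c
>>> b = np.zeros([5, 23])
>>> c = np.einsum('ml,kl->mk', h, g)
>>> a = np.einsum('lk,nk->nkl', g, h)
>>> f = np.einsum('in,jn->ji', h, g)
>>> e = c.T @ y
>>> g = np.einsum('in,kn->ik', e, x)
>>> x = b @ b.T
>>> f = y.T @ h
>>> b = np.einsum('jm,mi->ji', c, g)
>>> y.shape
(11, 5)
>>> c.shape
(11, 31)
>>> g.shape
(31, 29)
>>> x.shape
(5, 5)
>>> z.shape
(5, 23)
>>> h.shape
(11, 29)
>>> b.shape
(11, 29)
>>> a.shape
(11, 29, 31)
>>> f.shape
(5, 29)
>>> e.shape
(31, 5)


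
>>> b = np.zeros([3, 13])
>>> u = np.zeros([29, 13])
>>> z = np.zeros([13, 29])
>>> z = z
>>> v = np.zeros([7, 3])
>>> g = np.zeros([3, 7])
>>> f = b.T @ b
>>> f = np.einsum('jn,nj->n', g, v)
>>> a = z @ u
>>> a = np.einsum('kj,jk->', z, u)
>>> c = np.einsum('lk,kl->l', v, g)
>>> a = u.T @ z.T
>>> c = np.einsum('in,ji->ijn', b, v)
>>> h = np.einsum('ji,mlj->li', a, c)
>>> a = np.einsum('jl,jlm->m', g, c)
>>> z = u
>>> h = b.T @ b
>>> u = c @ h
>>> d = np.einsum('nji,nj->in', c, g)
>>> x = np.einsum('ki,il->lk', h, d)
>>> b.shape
(3, 13)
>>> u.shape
(3, 7, 13)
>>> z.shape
(29, 13)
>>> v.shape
(7, 3)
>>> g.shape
(3, 7)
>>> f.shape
(7,)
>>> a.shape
(13,)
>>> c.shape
(3, 7, 13)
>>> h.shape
(13, 13)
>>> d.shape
(13, 3)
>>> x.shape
(3, 13)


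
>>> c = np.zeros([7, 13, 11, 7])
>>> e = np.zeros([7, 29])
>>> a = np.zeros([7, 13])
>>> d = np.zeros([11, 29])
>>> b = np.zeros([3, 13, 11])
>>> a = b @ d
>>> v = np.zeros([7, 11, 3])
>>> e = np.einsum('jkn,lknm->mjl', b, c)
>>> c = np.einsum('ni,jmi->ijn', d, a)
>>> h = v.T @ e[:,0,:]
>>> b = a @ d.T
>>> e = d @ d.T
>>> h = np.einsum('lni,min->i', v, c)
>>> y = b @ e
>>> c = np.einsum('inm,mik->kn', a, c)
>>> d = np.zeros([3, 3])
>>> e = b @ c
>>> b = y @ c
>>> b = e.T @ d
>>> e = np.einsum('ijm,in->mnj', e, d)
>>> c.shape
(11, 13)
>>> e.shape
(13, 3, 13)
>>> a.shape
(3, 13, 29)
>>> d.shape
(3, 3)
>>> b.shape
(13, 13, 3)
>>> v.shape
(7, 11, 3)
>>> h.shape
(3,)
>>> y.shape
(3, 13, 11)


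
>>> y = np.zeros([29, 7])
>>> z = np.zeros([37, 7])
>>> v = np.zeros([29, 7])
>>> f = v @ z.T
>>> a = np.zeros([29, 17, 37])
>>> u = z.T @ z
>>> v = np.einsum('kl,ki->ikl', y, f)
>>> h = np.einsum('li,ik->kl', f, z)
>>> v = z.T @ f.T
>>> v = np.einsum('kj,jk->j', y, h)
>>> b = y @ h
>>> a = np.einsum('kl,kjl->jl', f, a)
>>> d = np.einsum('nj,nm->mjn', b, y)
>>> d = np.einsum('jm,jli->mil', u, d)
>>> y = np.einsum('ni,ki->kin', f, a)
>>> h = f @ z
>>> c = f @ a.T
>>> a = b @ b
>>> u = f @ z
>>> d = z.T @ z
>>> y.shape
(17, 37, 29)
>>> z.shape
(37, 7)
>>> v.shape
(7,)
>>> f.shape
(29, 37)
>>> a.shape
(29, 29)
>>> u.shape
(29, 7)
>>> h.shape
(29, 7)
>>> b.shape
(29, 29)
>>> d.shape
(7, 7)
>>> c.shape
(29, 17)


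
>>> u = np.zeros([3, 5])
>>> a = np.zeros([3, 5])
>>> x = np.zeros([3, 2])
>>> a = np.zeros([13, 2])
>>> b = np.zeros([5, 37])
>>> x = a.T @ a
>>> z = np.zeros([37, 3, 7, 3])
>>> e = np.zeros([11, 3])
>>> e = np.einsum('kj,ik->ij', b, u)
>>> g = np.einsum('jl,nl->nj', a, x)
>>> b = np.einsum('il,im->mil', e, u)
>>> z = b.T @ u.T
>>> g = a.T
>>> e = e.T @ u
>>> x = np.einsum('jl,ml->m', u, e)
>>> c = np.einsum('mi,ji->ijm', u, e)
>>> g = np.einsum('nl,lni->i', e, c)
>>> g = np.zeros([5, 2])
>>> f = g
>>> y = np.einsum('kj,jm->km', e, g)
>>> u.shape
(3, 5)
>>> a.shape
(13, 2)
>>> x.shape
(37,)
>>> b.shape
(5, 3, 37)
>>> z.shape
(37, 3, 3)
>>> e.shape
(37, 5)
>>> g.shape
(5, 2)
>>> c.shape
(5, 37, 3)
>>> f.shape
(5, 2)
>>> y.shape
(37, 2)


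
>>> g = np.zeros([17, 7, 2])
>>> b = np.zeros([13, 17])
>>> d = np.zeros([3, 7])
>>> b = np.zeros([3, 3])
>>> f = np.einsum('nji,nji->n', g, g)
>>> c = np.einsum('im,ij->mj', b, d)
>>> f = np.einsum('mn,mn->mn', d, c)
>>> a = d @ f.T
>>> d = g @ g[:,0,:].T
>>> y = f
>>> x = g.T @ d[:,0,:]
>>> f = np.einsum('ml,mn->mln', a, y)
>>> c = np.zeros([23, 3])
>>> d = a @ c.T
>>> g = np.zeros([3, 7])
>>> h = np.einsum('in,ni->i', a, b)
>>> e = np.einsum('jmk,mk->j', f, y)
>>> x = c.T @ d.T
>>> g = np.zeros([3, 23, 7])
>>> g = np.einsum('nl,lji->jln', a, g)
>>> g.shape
(23, 3, 3)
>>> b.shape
(3, 3)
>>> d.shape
(3, 23)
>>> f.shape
(3, 3, 7)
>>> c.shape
(23, 3)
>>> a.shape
(3, 3)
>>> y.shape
(3, 7)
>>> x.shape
(3, 3)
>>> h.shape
(3,)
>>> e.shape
(3,)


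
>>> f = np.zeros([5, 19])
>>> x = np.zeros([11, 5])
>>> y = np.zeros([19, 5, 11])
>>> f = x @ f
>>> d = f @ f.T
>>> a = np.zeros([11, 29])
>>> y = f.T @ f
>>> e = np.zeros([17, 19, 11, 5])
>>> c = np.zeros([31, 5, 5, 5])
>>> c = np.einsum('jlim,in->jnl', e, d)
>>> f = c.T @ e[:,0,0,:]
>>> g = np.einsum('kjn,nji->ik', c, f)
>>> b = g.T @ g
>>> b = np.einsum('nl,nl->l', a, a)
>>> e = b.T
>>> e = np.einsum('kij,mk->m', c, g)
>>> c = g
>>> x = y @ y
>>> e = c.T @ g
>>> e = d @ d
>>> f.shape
(19, 11, 5)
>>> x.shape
(19, 19)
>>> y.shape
(19, 19)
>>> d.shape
(11, 11)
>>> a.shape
(11, 29)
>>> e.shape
(11, 11)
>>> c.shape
(5, 17)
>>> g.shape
(5, 17)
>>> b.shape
(29,)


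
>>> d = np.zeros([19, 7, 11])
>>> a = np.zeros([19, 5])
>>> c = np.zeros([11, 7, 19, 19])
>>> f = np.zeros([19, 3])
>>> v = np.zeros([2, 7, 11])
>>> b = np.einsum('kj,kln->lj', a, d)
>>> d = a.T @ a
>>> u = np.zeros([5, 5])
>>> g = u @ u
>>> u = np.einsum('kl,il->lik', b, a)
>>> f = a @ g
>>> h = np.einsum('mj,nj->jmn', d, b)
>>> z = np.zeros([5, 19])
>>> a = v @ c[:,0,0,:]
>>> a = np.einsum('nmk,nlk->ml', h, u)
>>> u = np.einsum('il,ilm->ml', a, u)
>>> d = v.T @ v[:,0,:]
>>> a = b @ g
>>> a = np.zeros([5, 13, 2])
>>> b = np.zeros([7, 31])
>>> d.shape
(11, 7, 11)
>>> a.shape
(5, 13, 2)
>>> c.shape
(11, 7, 19, 19)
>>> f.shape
(19, 5)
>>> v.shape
(2, 7, 11)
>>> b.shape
(7, 31)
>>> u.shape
(7, 19)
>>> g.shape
(5, 5)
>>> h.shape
(5, 5, 7)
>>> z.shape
(5, 19)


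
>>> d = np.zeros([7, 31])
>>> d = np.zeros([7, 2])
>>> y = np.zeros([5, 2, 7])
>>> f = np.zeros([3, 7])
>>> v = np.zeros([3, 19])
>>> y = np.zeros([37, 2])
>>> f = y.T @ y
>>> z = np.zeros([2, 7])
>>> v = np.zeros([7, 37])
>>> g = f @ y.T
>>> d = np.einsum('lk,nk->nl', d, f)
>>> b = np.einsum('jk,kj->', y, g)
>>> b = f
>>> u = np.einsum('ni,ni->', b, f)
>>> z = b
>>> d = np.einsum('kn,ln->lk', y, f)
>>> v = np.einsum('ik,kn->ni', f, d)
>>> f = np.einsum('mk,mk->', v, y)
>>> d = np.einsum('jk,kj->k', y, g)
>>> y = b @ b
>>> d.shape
(2,)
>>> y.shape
(2, 2)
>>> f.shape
()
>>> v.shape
(37, 2)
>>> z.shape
(2, 2)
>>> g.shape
(2, 37)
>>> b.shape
(2, 2)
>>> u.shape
()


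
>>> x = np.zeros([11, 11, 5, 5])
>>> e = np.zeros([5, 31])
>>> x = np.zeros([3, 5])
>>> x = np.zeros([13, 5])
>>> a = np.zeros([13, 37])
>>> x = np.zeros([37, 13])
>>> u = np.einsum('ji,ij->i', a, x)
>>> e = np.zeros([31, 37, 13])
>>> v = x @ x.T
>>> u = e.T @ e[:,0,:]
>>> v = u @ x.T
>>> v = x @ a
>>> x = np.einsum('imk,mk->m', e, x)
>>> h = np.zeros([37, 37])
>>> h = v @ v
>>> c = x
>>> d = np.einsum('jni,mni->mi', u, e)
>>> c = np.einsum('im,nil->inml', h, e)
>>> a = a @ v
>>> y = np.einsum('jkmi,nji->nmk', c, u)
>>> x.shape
(37,)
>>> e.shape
(31, 37, 13)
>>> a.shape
(13, 37)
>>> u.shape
(13, 37, 13)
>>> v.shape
(37, 37)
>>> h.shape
(37, 37)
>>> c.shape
(37, 31, 37, 13)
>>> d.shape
(31, 13)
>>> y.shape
(13, 37, 31)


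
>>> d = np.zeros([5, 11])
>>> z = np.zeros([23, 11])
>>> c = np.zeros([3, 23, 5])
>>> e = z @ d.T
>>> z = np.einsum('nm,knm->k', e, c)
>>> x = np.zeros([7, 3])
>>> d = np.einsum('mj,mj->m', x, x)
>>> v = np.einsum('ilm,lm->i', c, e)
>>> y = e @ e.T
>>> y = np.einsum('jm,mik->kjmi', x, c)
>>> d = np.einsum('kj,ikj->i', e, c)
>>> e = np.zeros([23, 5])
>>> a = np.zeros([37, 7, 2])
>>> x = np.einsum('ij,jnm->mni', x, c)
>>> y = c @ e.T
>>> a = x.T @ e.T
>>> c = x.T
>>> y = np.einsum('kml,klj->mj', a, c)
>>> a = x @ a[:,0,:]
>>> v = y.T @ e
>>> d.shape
(3,)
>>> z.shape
(3,)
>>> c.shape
(7, 23, 5)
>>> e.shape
(23, 5)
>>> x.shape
(5, 23, 7)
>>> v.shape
(5, 5)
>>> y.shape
(23, 5)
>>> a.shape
(5, 23, 23)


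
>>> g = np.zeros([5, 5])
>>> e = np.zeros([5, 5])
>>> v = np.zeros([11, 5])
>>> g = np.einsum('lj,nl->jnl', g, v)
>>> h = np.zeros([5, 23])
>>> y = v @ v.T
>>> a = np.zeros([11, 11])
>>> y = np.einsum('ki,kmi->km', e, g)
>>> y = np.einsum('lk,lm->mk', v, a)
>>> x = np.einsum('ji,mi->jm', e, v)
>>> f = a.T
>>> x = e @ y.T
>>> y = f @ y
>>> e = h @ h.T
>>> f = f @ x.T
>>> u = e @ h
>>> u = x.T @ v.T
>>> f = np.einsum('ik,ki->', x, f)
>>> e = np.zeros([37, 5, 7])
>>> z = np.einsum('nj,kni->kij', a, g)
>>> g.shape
(5, 11, 5)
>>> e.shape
(37, 5, 7)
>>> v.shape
(11, 5)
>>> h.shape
(5, 23)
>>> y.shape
(11, 5)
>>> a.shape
(11, 11)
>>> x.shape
(5, 11)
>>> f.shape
()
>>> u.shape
(11, 11)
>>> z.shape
(5, 5, 11)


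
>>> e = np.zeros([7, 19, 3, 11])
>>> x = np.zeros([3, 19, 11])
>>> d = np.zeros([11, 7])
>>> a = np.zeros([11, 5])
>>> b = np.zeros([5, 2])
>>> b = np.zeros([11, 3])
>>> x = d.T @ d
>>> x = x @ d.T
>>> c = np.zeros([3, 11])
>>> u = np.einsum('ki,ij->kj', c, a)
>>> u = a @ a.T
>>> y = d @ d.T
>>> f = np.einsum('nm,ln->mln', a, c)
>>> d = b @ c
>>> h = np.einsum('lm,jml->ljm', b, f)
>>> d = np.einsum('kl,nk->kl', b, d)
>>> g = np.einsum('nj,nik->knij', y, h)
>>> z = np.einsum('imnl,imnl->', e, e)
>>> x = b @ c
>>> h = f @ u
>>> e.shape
(7, 19, 3, 11)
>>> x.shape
(11, 11)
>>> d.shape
(11, 3)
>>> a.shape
(11, 5)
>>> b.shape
(11, 3)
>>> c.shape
(3, 11)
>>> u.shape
(11, 11)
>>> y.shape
(11, 11)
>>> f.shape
(5, 3, 11)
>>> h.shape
(5, 3, 11)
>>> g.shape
(3, 11, 5, 11)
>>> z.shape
()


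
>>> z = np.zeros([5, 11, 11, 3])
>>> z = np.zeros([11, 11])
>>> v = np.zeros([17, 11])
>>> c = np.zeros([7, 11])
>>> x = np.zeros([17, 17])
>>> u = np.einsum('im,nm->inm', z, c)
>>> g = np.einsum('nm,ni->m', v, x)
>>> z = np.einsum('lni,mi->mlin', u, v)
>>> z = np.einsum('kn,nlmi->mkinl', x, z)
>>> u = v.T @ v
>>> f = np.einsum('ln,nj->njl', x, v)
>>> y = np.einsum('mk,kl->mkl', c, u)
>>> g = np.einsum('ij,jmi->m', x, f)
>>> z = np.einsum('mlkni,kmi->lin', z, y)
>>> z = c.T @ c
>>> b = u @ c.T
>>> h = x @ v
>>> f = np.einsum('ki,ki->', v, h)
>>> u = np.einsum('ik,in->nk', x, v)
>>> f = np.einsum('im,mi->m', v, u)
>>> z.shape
(11, 11)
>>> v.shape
(17, 11)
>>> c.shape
(7, 11)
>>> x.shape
(17, 17)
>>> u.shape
(11, 17)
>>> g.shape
(11,)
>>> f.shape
(11,)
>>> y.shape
(7, 11, 11)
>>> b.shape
(11, 7)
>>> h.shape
(17, 11)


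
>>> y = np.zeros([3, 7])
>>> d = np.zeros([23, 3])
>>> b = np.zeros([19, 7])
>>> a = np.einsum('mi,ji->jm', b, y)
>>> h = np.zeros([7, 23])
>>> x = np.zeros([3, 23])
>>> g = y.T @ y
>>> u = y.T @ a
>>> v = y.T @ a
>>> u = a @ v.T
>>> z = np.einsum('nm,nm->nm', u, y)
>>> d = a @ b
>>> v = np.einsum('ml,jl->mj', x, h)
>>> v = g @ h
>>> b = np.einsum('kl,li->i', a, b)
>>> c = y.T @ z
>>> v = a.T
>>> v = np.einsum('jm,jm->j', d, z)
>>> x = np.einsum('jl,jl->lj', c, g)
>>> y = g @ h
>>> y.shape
(7, 23)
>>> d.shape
(3, 7)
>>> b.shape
(7,)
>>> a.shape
(3, 19)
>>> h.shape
(7, 23)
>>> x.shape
(7, 7)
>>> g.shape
(7, 7)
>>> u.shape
(3, 7)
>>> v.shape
(3,)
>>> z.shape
(3, 7)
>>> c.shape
(7, 7)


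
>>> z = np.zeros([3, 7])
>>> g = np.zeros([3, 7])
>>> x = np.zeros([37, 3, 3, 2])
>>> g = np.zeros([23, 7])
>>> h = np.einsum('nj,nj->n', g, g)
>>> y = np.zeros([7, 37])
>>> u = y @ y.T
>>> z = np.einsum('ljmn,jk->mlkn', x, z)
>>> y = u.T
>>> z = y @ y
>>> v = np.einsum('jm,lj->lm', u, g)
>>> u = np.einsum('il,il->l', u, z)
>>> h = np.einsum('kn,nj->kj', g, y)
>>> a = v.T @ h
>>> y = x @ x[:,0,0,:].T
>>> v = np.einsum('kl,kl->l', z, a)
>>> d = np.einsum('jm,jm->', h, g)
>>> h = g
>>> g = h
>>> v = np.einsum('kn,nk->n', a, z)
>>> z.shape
(7, 7)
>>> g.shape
(23, 7)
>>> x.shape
(37, 3, 3, 2)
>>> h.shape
(23, 7)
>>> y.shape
(37, 3, 3, 37)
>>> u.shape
(7,)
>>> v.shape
(7,)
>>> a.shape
(7, 7)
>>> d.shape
()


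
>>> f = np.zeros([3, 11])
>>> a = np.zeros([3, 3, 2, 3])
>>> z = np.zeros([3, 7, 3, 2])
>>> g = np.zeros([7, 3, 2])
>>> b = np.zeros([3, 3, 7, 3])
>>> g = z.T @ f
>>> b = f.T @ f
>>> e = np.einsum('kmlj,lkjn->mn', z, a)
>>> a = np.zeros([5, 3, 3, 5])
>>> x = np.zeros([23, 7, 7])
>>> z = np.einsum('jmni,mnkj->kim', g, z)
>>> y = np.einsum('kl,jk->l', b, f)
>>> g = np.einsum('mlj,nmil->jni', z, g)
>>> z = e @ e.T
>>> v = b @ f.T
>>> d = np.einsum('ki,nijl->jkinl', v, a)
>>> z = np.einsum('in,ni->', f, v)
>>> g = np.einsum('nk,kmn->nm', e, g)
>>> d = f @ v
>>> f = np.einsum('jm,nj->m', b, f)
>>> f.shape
(11,)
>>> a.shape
(5, 3, 3, 5)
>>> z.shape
()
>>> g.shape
(7, 2)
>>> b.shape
(11, 11)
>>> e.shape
(7, 3)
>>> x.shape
(23, 7, 7)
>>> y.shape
(11,)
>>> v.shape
(11, 3)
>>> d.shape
(3, 3)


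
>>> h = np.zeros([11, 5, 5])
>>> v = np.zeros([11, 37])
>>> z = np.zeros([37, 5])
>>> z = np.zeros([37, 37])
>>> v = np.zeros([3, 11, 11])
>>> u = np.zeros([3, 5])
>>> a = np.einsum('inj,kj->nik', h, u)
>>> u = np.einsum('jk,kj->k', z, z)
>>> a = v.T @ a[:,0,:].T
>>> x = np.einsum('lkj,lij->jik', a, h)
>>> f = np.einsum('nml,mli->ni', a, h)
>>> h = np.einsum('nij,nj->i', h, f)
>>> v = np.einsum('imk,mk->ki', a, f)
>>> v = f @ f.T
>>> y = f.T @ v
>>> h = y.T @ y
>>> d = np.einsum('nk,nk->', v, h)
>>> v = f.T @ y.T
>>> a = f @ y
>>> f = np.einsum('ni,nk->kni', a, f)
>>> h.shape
(11, 11)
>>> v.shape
(5, 5)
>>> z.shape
(37, 37)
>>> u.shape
(37,)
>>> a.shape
(11, 11)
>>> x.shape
(5, 5, 11)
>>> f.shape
(5, 11, 11)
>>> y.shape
(5, 11)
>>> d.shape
()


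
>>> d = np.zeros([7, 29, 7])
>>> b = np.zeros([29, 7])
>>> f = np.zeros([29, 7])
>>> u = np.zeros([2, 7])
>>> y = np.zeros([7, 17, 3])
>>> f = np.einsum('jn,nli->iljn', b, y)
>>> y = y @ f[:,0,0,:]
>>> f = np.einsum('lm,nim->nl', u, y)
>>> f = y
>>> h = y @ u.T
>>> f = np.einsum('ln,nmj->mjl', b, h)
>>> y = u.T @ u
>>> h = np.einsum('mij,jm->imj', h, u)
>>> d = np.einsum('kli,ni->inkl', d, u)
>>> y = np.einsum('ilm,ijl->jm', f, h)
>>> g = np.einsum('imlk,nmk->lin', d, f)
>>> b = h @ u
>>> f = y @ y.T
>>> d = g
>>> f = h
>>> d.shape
(7, 7, 17)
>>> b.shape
(17, 7, 7)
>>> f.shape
(17, 7, 2)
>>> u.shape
(2, 7)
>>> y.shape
(7, 29)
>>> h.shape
(17, 7, 2)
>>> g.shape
(7, 7, 17)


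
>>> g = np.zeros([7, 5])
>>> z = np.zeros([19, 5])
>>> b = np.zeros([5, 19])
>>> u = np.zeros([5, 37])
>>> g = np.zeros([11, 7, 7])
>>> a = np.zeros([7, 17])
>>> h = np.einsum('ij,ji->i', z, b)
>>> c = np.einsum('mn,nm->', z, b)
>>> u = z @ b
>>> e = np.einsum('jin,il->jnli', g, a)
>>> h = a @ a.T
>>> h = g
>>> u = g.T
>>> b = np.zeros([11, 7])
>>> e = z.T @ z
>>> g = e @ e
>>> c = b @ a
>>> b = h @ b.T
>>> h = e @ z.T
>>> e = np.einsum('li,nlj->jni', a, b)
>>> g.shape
(5, 5)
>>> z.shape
(19, 5)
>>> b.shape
(11, 7, 11)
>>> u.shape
(7, 7, 11)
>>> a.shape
(7, 17)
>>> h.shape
(5, 19)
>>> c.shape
(11, 17)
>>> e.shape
(11, 11, 17)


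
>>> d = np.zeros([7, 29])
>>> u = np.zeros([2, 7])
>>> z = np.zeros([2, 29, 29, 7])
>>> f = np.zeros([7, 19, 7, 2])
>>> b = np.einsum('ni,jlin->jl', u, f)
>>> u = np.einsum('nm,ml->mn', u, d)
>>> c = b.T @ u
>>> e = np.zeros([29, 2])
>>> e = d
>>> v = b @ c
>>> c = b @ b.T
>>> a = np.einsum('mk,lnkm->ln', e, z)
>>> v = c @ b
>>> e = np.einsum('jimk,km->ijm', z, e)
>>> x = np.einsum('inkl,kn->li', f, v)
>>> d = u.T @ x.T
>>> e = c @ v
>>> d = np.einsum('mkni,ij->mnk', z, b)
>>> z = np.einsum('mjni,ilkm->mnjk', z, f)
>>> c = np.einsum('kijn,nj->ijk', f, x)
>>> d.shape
(2, 29, 29)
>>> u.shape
(7, 2)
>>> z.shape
(2, 29, 29, 7)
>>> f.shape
(7, 19, 7, 2)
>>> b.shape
(7, 19)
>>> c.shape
(19, 7, 7)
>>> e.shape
(7, 19)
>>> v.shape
(7, 19)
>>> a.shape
(2, 29)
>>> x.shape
(2, 7)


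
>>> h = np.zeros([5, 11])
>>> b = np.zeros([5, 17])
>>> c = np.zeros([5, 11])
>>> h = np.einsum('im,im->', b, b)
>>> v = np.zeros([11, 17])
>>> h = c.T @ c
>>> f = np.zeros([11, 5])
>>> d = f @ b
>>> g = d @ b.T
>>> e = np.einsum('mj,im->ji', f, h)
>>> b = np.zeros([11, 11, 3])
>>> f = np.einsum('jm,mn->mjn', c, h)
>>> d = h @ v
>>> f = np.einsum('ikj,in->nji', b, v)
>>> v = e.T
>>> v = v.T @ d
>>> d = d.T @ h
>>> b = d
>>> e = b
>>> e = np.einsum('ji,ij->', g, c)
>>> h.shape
(11, 11)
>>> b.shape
(17, 11)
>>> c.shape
(5, 11)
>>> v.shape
(5, 17)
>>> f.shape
(17, 3, 11)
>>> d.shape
(17, 11)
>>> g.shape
(11, 5)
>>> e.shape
()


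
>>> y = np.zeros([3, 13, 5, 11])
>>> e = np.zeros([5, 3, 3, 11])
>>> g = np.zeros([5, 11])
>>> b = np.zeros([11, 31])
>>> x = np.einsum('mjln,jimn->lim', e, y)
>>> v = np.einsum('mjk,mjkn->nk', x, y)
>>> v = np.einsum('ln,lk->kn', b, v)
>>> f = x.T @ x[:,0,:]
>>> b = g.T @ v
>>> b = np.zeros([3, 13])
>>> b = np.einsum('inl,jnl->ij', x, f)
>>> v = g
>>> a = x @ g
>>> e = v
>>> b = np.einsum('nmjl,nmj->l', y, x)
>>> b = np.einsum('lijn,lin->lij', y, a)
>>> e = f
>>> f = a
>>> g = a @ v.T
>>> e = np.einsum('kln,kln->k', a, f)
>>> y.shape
(3, 13, 5, 11)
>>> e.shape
(3,)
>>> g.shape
(3, 13, 5)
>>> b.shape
(3, 13, 5)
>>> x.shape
(3, 13, 5)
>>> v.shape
(5, 11)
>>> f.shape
(3, 13, 11)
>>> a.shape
(3, 13, 11)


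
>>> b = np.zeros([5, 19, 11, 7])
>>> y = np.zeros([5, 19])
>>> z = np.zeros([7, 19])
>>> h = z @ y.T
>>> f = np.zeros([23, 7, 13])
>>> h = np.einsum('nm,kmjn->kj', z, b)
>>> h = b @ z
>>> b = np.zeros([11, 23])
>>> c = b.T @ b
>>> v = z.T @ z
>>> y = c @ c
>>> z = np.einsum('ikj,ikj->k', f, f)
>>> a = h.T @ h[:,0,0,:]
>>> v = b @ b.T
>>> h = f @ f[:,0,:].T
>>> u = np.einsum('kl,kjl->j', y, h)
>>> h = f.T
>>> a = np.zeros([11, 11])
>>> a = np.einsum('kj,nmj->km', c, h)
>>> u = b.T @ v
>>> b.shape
(11, 23)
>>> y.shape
(23, 23)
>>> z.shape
(7,)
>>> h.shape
(13, 7, 23)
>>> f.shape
(23, 7, 13)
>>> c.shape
(23, 23)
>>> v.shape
(11, 11)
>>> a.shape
(23, 7)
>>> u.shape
(23, 11)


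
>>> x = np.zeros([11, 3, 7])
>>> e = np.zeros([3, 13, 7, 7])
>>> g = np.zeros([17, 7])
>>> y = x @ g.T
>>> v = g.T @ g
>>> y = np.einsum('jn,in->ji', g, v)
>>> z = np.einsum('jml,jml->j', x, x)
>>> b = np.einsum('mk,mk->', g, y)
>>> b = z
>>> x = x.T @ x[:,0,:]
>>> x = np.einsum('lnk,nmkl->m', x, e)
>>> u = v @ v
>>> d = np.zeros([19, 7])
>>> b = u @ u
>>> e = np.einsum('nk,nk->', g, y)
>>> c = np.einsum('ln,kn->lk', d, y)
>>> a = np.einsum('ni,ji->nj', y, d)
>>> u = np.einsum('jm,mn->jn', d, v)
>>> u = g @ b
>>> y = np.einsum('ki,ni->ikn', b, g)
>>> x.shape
(13,)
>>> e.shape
()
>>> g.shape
(17, 7)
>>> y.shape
(7, 7, 17)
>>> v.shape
(7, 7)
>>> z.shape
(11,)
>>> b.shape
(7, 7)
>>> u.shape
(17, 7)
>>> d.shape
(19, 7)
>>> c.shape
(19, 17)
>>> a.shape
(17, 19)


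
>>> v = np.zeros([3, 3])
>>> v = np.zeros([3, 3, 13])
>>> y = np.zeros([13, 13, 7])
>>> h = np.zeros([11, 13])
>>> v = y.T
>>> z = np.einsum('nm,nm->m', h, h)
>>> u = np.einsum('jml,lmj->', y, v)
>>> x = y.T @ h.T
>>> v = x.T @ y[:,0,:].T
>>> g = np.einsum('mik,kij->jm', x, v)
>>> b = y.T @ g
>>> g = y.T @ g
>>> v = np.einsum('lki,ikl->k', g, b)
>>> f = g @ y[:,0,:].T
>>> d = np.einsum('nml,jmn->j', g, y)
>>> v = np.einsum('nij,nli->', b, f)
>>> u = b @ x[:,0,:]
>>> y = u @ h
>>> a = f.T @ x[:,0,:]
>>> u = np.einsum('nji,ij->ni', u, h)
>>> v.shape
()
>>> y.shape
(7, 13, 13)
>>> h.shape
(11, 13)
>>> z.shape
(13,)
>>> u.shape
(7, 11)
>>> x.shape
(7, 13, 11)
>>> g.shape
(7, 13, 7)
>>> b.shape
(7, 13, 7)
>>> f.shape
(7, 13, 13)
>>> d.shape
(13,)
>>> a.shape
(13, 13, 11)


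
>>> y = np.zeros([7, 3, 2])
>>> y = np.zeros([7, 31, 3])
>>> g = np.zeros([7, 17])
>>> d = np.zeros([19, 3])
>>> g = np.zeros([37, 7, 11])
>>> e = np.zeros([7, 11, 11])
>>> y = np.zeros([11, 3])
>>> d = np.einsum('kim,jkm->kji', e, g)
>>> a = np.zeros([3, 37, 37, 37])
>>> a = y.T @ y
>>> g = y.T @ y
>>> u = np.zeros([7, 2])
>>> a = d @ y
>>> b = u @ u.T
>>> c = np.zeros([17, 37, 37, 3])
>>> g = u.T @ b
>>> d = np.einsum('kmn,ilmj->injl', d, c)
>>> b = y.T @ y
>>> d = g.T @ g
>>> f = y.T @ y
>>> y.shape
(11, 3)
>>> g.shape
(2, 7)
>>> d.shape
(7, 7)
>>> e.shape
(7, 11, 11)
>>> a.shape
(7, 37, 3)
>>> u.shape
(7, 2)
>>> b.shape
(3, 3)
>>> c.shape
(17, 37, 37, 3)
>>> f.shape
(3, 3)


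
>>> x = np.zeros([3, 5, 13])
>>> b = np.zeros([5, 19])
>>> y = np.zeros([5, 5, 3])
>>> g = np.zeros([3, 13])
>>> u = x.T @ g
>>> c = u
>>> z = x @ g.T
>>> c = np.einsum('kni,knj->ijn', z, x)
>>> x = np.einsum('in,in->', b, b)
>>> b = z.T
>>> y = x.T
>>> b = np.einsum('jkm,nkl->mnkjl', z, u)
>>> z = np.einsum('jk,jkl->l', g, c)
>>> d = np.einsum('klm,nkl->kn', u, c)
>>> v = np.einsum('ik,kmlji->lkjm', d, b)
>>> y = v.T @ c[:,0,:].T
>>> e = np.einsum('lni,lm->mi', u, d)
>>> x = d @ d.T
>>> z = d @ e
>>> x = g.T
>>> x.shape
(13, 3)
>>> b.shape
(3, 13, 5, 3, 13)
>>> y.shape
(13, 3, 3, 3)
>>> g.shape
(3, 13)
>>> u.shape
(13, 5, 13)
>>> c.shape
(3, 13, 5)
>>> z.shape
(13, 13)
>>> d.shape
(13, 3)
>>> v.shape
(5, 3, 3, 13)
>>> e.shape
(3, 13)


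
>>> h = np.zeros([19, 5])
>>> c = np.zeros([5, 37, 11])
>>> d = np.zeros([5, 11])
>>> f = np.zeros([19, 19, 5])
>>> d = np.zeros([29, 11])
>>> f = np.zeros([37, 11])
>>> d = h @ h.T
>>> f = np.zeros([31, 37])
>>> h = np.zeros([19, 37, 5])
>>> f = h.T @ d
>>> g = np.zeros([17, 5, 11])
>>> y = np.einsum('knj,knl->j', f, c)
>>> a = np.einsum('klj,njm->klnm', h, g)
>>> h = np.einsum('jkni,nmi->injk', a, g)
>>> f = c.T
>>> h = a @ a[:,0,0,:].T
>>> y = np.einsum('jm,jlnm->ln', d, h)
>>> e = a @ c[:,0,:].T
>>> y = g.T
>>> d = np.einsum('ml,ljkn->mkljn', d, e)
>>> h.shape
(19, 37, 17, 19)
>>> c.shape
(5, 37, 11)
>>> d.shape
(19, 17, 19, 37, 5)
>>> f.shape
(11, 37, 5)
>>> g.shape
(17, 5, 11)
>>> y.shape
(11, 5, 17)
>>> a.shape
(19, 37, 17, 11)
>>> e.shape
(19, 37, 17, 5)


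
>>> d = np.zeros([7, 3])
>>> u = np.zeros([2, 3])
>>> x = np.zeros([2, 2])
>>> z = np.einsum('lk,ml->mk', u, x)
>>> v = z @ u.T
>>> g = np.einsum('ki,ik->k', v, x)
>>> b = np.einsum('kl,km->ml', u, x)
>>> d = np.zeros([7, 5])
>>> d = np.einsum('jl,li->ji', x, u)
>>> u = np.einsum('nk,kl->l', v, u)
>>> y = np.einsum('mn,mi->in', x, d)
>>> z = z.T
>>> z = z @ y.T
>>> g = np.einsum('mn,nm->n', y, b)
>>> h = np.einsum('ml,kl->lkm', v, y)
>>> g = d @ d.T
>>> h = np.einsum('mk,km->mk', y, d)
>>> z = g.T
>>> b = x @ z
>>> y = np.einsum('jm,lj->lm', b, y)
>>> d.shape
(2, 3)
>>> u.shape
(3,)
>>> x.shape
(2, 2)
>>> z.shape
(2, 2)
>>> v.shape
(2, 2)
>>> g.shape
(2, 2)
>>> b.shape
(2, 2)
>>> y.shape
(3, 2)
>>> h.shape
(3, 2)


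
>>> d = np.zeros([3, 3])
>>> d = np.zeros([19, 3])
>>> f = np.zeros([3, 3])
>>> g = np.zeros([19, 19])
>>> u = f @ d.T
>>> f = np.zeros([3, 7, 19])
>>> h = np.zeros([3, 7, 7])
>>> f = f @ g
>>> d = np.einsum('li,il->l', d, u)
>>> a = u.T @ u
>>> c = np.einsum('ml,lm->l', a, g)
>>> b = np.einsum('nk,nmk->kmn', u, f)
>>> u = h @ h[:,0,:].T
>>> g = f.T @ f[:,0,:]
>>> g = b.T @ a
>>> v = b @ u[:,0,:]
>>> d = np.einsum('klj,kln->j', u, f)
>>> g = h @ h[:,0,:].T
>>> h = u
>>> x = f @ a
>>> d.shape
(3,)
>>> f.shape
(3, 7, 19)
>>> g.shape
(3, 7, 3)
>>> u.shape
(3, 7, 3)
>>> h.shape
(3, 7, 3)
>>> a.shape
(19, 19)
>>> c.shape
(19,)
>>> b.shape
(19, 7, 3)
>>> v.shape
(19, 7, 3)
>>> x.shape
(3, 7, 19)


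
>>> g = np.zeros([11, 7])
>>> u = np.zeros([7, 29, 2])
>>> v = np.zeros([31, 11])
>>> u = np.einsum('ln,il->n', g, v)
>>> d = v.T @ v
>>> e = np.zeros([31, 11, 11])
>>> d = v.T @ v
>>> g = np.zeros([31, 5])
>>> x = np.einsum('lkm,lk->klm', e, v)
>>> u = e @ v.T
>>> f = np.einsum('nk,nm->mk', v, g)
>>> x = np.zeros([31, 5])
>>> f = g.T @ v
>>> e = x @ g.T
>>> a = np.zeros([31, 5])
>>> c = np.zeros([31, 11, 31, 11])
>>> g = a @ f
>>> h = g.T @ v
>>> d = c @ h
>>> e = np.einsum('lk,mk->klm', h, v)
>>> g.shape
(31, 11)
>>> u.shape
(31, 11, 31)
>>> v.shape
(31, 11)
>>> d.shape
(31, 11, 31, 11)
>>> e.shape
(11, 11, 31)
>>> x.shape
(31, 5)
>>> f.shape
(5, 11)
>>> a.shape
(31, 5)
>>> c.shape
(31, 11, 31, 11)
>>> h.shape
(11, 11)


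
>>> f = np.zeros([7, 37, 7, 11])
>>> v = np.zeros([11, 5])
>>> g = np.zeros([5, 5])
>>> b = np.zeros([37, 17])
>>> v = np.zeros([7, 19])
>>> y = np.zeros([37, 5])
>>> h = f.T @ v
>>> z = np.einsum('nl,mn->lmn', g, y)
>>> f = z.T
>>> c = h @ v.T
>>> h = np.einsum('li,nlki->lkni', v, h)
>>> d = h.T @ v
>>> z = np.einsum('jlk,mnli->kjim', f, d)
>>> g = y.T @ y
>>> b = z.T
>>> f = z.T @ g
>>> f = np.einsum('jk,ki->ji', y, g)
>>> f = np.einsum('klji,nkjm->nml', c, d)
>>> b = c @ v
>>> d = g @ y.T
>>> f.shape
(19, 19, 7)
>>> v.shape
(7, 19)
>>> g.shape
(5, 5)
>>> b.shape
(11, 7, 37, 19)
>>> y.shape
(37, 5)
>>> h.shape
(7, 37, 11, 19)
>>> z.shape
(5, 5, 19, 19)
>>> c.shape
(11, 7, 37, 7)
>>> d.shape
(5, 37)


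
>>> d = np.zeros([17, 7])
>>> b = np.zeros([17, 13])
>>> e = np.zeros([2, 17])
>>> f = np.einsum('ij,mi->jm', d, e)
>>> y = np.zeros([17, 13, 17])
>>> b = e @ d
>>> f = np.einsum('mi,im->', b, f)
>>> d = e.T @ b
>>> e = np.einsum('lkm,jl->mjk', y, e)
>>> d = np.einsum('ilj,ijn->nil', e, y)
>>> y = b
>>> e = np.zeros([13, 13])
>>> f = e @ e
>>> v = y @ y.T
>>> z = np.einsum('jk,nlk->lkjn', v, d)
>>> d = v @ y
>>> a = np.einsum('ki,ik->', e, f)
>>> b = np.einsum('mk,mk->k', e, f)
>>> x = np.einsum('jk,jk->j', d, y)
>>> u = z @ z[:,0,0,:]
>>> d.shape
(2, 7)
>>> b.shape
(13,)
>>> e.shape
(13, 13)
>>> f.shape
(13, 13)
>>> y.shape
(2, 7)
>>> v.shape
(2, 2)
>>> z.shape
(17, 2, 2, 17)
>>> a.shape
()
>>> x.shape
(2,)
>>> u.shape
(17, 2, 2, 17)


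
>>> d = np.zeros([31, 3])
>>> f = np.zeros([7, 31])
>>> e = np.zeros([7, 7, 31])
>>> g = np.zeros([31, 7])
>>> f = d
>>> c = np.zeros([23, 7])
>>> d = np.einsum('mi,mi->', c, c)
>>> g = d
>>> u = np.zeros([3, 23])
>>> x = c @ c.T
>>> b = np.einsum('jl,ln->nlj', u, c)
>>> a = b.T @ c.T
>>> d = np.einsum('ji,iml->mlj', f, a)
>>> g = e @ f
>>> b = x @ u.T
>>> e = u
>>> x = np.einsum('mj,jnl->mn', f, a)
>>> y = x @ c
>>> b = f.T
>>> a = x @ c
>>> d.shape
(23, 23, 31)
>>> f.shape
(31, 3)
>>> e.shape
(3, 23)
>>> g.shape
(7, 7, 3)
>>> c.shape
(23, 7)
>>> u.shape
(3, 23)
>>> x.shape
(31, 23)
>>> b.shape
(3, 31)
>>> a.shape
(31, 7)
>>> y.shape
(31, 7)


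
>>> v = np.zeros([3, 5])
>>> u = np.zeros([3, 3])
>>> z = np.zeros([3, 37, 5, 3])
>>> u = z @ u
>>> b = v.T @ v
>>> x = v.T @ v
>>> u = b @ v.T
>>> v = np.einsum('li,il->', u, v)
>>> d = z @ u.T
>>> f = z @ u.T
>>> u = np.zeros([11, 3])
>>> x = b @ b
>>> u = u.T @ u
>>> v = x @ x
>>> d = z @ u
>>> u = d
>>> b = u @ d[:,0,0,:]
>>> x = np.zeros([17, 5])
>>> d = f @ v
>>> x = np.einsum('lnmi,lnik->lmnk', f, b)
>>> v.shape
(5, 5)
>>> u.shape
(3, 37, 5, 3)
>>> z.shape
(3, 37, 5, 3)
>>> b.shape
(3, 37, 5, 3)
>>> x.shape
(3, 5, 37, 3)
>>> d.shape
(3, 37, 5, 5)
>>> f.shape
(3, 37, 5, 5)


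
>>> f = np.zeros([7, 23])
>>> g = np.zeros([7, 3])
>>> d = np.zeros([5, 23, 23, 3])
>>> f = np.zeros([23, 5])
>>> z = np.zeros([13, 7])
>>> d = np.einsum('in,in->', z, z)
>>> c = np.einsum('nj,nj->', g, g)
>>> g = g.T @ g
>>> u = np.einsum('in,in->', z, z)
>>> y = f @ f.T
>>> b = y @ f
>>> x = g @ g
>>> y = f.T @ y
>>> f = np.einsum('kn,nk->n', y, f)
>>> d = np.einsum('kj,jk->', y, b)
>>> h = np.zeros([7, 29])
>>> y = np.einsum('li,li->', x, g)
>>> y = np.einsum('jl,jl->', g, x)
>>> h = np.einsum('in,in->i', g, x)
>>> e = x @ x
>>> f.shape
(23,)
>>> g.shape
(3, 3)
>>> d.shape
()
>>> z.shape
(13, 7)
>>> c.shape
()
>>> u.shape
()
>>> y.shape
()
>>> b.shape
(23, 5)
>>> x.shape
(3, 3)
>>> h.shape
(3,)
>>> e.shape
(3, 3)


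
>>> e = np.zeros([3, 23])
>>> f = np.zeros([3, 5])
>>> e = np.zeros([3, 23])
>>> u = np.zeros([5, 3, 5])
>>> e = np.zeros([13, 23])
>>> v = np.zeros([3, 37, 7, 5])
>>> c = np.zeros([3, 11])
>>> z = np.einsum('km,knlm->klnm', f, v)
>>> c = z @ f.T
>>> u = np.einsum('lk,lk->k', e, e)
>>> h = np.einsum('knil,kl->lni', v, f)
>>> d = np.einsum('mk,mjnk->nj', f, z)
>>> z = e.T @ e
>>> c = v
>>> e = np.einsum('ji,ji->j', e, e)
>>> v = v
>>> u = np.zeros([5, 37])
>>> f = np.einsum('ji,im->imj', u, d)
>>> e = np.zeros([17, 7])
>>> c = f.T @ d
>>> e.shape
(17, 7)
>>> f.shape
(37, 7, 5)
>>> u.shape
(5, 37)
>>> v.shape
(3, 37, 7, 5)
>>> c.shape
(5, 7, 7)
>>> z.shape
(23, 23)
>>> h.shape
(5, 37, 7)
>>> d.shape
(37, 7)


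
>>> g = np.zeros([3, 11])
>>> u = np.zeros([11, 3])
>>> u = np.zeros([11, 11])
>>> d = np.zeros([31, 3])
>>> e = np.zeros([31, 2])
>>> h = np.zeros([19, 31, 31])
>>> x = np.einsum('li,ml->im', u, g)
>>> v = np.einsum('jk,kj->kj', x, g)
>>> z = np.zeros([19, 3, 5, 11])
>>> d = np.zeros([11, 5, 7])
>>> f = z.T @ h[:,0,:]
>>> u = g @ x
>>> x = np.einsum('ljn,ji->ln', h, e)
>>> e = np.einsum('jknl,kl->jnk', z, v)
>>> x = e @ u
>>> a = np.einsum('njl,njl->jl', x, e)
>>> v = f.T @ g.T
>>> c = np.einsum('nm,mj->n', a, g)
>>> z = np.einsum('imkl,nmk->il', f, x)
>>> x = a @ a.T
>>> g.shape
(3, 11)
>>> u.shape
(3, 3)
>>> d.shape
(11, 5, 7)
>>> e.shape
(19, 5, 3)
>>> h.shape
(19, 31, 31)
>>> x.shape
(5, 5)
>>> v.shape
(31, 3, 5, 3)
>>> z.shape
(11, 31)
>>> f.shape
(11, 5, 3, 31)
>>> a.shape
(5, 3)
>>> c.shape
(5,)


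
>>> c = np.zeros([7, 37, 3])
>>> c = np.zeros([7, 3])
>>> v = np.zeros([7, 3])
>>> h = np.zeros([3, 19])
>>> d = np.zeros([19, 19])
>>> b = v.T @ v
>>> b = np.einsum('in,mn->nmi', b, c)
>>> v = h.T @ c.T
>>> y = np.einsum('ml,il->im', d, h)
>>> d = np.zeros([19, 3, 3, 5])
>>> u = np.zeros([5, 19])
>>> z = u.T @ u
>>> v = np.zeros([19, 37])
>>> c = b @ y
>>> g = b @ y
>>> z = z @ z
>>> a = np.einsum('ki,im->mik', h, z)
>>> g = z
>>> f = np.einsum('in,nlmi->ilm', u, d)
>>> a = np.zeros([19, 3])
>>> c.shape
(3, 7, 19)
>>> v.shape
(19, 37)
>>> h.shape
(3, 19)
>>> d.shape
(19, 3, 3, 5)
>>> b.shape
(3, 7, 3)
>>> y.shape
(3, 19)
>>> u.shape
(5, 19)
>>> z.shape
(19, 19)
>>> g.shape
(19, 19)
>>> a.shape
(19, 3)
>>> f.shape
(5, 3, 3)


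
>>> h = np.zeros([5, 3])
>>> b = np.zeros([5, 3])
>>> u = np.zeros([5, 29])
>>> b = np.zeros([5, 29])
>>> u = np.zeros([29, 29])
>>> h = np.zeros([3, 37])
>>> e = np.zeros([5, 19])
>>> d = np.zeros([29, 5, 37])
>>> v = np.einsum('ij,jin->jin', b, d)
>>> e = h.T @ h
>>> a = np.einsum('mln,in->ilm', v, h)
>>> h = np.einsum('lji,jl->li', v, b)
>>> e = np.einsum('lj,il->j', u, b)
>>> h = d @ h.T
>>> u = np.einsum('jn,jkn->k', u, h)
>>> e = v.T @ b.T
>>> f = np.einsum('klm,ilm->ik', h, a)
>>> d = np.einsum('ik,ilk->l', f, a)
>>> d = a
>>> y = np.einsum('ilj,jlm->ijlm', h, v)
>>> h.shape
(29, 5, 29)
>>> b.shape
(5, 29)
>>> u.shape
(5,)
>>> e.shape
(37, 5, 5)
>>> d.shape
(3, 5, 29)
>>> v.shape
(29, 5, 37)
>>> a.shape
(3, 5, 29)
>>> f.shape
(3, 29)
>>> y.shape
(29, 29, 5, 37)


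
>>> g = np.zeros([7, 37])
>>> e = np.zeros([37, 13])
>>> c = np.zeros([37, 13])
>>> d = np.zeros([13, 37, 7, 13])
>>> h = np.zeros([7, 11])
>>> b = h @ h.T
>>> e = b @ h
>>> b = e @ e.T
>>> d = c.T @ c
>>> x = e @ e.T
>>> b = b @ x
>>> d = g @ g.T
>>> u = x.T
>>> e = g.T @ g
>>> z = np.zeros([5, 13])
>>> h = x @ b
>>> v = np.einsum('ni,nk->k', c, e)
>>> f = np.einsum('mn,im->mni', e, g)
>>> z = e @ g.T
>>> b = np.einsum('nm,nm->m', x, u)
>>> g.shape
(7, 37)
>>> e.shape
(37, 37)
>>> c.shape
(37, 13)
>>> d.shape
(7, 7)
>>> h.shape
(7, 7)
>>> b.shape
(7,)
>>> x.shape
(7, 7)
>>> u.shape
(7, 7)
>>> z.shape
(37, 7)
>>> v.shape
(37,)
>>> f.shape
(37, 37, 7)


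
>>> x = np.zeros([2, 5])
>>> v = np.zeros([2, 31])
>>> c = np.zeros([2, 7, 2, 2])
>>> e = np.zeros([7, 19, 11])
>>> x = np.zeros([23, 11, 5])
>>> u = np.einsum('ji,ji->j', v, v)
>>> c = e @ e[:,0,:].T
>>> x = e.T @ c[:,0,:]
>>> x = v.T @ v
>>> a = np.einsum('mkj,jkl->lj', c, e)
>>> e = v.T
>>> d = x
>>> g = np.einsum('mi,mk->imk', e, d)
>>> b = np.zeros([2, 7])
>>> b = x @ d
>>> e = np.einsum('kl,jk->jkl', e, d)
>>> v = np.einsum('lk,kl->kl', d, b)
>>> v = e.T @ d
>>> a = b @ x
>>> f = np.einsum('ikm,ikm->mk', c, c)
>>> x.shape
(31, 31)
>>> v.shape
(2, 31, 31)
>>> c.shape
(7, 19, 7)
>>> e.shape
(31, 31, 2)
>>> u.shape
(2,)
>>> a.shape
(31, 31)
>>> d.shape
(31, 31)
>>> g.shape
(2, 31, 31)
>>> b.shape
(31, 31)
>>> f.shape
(7, 19)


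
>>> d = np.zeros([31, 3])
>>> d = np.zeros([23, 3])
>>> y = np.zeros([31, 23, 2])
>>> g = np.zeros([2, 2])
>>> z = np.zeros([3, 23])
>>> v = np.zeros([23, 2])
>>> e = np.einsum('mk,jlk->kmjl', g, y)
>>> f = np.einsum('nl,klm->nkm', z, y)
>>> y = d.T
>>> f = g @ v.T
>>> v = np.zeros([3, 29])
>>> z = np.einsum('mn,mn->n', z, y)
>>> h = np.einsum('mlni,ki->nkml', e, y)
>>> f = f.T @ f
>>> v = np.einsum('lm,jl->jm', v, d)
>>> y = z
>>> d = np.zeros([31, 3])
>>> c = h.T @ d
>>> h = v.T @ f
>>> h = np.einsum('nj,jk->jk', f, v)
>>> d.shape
(31, 3)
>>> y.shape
(23,)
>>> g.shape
(2, 2)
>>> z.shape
(23,)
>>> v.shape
(23, 29)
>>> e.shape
(2, 2, 31, 23)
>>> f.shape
(23, 23)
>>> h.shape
(23, 29)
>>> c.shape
(2, 2, 3, 3)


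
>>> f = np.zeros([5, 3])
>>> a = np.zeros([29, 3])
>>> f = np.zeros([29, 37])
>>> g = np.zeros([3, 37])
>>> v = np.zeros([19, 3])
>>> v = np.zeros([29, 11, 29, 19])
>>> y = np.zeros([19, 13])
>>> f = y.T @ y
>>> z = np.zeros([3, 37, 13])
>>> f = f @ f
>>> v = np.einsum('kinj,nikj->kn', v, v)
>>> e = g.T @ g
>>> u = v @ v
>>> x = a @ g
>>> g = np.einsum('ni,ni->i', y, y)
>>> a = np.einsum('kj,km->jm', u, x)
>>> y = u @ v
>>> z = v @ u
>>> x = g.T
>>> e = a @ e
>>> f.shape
(13, 13)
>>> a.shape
(29, 37)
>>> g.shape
(13,)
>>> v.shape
(29, 29)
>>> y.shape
(29, 29)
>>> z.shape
(29, 29)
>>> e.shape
(29, 37)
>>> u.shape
(29, 29)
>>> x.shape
(13,)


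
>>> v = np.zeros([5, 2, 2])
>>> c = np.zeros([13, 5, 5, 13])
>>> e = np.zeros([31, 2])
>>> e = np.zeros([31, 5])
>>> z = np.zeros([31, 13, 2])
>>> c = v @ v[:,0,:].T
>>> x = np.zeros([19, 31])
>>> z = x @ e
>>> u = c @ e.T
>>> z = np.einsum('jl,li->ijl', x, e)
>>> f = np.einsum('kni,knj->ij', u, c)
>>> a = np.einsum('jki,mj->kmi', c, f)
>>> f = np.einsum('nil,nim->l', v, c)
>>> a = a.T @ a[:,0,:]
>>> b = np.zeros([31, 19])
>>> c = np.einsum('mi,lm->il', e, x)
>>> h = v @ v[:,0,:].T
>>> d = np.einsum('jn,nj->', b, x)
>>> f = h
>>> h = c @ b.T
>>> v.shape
(5, 2, 2)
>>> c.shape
(5, 19)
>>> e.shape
(31, 5)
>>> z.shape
(5, 19, 31)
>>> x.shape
(19, 31)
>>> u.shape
(5, 2, 31)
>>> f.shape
(5, 2, 5)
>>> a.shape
(5, 31, 5)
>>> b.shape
(31, 19)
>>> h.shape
(5, 31)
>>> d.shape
()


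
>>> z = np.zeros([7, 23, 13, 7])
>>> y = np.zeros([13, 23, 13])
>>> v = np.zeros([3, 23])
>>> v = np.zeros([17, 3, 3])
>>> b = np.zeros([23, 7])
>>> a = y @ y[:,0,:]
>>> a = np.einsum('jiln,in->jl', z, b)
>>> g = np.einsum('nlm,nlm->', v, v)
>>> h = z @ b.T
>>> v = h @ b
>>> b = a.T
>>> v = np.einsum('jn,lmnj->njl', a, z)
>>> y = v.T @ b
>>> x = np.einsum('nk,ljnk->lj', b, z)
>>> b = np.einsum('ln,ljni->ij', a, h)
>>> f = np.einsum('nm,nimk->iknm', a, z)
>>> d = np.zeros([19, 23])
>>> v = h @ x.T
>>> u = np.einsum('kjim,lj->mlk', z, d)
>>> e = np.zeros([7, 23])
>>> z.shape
(7, 23, 13, 7)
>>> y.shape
(7, 7, 7)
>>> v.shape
(7, 23, 13, 7)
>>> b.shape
(23, 23)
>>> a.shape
(7, 13)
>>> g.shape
()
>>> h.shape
(7, 23, 13, 23)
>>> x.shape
(7, 23)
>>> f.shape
(23, 7, 7, 13)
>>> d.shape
(19, 23)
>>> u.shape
(7, 19, 7)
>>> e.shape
(7, 23)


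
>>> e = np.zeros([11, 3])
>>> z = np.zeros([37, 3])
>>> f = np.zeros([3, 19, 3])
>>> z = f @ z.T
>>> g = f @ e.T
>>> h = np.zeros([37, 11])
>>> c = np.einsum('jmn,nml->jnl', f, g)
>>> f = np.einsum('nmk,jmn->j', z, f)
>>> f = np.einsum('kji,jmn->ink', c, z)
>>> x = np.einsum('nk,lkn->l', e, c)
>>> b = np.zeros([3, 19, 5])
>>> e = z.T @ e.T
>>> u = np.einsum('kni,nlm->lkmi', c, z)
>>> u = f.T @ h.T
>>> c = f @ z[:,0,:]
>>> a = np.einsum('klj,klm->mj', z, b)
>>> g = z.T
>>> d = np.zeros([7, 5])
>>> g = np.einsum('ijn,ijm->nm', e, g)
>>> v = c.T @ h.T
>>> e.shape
(37, 19, 11)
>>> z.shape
(3, 19, 37)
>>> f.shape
(11, 37, 3)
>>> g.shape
(11, 3)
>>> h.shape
(37, 11)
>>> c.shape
(11, 37, 37)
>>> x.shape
(3,)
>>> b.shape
(3, 19, 5)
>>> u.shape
(3, 37, 37)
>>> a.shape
(5, 37)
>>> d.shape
(7, 5)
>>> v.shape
(37, 37, 37)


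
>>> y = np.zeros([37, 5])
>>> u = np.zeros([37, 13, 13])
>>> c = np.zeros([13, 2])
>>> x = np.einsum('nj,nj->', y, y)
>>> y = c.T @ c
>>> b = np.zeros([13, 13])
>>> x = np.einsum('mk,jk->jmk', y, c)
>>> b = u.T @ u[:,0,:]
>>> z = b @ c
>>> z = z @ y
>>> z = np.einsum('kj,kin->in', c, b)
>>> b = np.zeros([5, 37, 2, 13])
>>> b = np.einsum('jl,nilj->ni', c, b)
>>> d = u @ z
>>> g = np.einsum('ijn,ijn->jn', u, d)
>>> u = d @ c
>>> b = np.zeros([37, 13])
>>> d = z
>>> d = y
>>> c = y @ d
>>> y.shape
(2, 2)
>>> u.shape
(37, 13, 2)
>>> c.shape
(2, 2)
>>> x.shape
(13, 2, 2)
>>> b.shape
(37, 13)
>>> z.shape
(13, 13)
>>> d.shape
(2, 2)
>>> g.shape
(13, 13)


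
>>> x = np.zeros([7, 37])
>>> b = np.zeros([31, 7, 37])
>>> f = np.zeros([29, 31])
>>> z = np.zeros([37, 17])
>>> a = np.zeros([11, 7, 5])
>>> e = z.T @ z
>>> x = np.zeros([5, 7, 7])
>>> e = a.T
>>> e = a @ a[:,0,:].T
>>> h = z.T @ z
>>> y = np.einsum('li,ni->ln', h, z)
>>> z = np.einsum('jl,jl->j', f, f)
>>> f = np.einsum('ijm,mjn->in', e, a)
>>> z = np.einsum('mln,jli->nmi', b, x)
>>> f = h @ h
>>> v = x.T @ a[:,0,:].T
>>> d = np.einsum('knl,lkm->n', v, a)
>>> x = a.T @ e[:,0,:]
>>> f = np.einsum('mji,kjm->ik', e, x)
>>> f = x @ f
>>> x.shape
(5, 7, 11)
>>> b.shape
(31, 7, 37)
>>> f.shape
(5, 7, 5)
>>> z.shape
(37, 31, 7)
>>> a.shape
(11, 7, 5)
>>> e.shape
(11, 7, 11)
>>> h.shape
(17, 17)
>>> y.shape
(17, 37)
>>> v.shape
(7, 7, 11)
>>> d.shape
(7,)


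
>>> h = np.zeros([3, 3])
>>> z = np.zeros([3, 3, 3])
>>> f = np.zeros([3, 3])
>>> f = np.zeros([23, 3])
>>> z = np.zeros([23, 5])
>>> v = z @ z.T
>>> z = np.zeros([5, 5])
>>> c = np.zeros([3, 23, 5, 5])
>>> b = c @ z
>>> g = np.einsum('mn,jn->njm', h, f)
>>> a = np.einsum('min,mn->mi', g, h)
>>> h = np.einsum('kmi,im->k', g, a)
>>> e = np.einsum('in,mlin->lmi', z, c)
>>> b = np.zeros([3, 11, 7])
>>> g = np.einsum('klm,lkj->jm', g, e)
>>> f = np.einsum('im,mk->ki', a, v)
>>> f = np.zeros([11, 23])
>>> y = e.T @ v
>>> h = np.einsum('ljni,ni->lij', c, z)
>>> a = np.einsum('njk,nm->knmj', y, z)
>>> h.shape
(3, 5, 23)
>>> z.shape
(5, 5)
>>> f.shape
(11, 23)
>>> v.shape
(23, 23)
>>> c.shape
(3, 23, 5, 5)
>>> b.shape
(3, 11, 7)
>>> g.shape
(5, 3)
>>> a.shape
(23, 5, 5, 3)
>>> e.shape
(23, 3, 5)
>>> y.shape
(5, 3, 23)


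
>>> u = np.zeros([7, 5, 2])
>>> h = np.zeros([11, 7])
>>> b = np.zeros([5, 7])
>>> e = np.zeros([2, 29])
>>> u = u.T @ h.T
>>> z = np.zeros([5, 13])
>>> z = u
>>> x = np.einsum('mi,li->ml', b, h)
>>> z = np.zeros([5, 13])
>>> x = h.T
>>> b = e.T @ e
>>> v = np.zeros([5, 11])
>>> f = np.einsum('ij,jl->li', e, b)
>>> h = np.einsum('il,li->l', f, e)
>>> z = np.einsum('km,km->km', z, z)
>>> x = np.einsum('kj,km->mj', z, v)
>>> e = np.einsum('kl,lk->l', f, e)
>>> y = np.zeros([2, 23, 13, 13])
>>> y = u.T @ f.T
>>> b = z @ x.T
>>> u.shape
(2, 5, 11)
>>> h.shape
(2,)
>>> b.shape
(5, 11)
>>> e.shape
(2,)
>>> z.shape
(5, 13)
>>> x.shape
(11, 13)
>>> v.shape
(5, 11)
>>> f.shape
(29, 2)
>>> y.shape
(11, 5, 29)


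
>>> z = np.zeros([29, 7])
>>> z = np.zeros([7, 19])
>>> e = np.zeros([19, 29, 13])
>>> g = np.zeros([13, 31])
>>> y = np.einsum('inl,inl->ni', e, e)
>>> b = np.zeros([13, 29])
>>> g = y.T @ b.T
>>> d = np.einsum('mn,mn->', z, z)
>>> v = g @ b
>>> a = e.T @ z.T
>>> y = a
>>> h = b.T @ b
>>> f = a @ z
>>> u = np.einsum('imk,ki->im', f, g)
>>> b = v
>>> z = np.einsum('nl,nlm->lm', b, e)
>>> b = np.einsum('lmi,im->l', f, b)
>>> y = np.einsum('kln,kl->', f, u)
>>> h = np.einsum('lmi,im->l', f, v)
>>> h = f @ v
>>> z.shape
(29, 13)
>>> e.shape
(19, 29, 13)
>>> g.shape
(19, 13)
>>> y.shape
()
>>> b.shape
(13,)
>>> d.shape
()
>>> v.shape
(19, 29)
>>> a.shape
(13, 29, 7)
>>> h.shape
(13, 29, 29)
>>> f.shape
(13, 29, 19)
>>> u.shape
(13, 29)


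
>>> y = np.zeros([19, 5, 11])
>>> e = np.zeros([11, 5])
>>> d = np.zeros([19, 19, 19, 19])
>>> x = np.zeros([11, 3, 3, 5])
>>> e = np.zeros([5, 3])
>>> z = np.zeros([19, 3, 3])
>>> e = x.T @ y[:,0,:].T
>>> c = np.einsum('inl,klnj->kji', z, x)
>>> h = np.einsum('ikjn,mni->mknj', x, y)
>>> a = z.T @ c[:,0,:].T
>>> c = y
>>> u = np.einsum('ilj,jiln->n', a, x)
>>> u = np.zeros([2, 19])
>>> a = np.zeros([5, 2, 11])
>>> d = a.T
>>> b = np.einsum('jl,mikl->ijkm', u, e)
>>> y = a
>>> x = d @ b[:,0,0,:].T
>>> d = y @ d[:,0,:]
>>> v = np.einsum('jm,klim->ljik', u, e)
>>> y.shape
(5, 2, 11)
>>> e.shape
(5, 3, 3, 19)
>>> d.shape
(5, 2, 5)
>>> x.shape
(11, 2, 3)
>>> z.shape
(19, 3, 3)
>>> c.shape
(19, 5, 11)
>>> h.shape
(19, 3, 5, 3)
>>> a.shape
(5, 2, 11)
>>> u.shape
(2, 19)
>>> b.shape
(3, 2, 3, 5)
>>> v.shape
(3, 2, 3, 5)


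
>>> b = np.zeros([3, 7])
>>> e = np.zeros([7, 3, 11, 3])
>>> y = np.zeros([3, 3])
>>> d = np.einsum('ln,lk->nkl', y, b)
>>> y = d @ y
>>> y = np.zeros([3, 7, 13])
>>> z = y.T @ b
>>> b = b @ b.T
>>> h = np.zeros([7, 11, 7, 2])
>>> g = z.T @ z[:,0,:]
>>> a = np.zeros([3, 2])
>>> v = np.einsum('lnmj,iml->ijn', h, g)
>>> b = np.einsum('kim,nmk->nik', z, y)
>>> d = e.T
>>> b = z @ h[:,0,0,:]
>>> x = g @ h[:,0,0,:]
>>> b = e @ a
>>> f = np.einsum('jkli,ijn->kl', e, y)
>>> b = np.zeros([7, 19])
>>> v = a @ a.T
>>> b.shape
(7, 19)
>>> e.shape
(7, 3, 11, 3)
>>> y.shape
(3, 7, 13)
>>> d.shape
(3, 11, 3, 7)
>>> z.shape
(13, 7, 7)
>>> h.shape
(7, 11, 7, 2)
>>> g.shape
(7, 7, 7)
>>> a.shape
(3, 2)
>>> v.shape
(3, 3)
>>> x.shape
(7, 7, 2)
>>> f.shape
(3, 11)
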